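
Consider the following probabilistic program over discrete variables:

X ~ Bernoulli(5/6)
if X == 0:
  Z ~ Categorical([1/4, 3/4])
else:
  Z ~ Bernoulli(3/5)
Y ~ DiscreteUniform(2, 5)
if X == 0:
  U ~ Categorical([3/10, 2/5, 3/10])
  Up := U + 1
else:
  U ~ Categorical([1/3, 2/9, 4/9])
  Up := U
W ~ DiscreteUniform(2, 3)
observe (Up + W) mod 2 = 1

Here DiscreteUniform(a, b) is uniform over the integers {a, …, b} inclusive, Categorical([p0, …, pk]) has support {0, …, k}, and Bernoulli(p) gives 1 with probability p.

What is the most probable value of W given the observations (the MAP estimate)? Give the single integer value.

argmax_v P(W = v | obs) = 3

Enumerate traces; 48 have nonzero weight after conditioning:
  (X=0, Z=0, Y=2, U=0, W=2) weight 1/640
  (X=0, Z=0, Y=2, U=1, W=3) weight 1/480
  (X=0, Z=0, Y=2, U=2, W=2) weight 1/640
  (X=0, Z=0, Y=3, U=0, W=2) weight 1/640
  (X=0, Z=0, Y=3, U=1, W=3) weight 1/480
  (X=0, Z=0, Y=3, U=2, W=2) weight 1/640
  (X=0, Z=0, Y=4, U=0, W=2) weight 1/640
  (X=0, Z=0, Y=4, U=1, W=3) weight 1/480
  … 40 more
Group by W:
  weight(W=2) = 77/540
  weight(W=3) = 193/540
Total weight = 77/540 + 193/540 = 1/2
P(W=2 | obs) = 77/540 / 1/2 = 77/270
P(W=3 | obs) = 193/540 / 1/2 = 193/270
argmax = 3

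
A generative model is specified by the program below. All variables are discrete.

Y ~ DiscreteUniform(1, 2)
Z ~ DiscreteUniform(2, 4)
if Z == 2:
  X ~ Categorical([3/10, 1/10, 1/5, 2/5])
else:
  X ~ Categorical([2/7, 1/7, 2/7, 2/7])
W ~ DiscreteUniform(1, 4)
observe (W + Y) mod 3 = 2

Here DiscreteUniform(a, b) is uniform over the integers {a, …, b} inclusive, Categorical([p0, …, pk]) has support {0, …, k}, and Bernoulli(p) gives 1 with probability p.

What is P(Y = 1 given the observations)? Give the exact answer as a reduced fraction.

P(Y = 1 | obs) = 2/3

Enumerate traces; 36 have nonzero weight after conditioning:
  (Y=1, Z=2, X=0, W=1) weight 1/80
  (Y=1, Z=2, X=0, W=4) weight 1/80
  (Y=1, Z=2, X=1, W=1) weight 1/240
  (Y=1, Z=2, X=1, W=4) weight 1/240
  (Y=1, Z=2, X=2, W=1) weight 1/120
  (Y=1, Z=2, X=2, W=4) weight 1/120
  (Y=1, Z=2, X=3, W=1) weight 1/60
  (Y=1, Z=2, X=3, W=4) weight 1/60
  (Y=2, Z=2, X=0, W=3) weight 1/80
  … 27 more
Group by Y:
  weight(Y=1) = 1/4
  weight(Y=2) = 1/8
Total weight = 1/4 + 1/8 = 3/8
P(Y=1 | obs) = 1/4 / 3/8 = 2/3
P(Y=2 | obs) = 1/8 / 3/8 = 1/3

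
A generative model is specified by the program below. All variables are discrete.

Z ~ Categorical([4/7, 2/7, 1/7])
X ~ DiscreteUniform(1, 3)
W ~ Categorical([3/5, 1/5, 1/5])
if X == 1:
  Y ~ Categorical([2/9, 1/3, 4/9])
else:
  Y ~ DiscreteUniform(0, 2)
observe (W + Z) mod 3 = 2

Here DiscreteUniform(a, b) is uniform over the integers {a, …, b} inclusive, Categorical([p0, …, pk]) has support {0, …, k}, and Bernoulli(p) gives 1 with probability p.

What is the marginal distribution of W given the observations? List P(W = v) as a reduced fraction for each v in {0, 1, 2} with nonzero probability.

P(W=0) = 1/3, P(W=1) = 2/9, P(W=2) = 4/9

Enumerate traces; 27 have nonzero weight after conditioning:
  (Z=0, X=1, W=2, Y=0) weight 8/945
  (Z=0, X=1, W=2, Y=1) weight 4/315
  (Z=0, X=1, W=2, Y=2) weight 16/945
  (Z=0, X=2, W=2, Y=0) weight 4/315
  (Z=0, X=2, W=2, Y=1) weight 4/315
  (Z=0, X=2, W=2, Y=2) weight 4/315
  (Z=0, X=3, W=2, Y=0) weight 4/315
  (Z=0, X=3, W=2, Y=1) weight 4/315
  (Z=1, X=1, W=1, Y=0) weight 4/945
  (Z=2, X=1, W=0, Y=0) weight 2/315
  … 17 more
Group by W:
  weight(W=0) = 3/35
  weight(W=1) = 2/35
  weight(W=2) = 4/35
Total weight = 3/35 + 2/35 + 4/35 = 9/35
P(W=0 | obs) = 3/35 / 9/35 = 1/3
P(W=1 | obs) = 2/35 / 9/35 = 2/9
P(W=2 | obs) = 4/35 / 9/35 = 4/9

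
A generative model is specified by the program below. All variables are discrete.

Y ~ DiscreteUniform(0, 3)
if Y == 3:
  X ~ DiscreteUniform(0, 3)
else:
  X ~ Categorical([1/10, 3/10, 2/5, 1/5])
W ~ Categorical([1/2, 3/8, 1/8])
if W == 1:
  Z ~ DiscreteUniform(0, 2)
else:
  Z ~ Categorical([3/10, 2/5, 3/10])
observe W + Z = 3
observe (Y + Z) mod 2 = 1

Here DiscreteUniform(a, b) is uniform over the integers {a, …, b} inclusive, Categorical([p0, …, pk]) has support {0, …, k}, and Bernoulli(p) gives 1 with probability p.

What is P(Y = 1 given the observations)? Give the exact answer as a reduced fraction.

P(Y = 1 | obs) = 5/14

Enumerate traces; 16 have nonzero weight after conditioning:
  (Y=0, X=0, W=2, Z=1) weight 1/800
  (Y=0, X=1, W=2, Z=1) weight 3/800
  (Y=0, X=2, W=2, Z=1) weight 1/200
  (Y=0, X=3, W=2, Z=1) weight 1/400
  (Y=1, X=0, W=1, Z=2) weight 1/320
  (Y=1, X=1, W=1, Z=2) weight 3/320
  (Y=1, X=2, W=1, Z=2) weight 1/80
  (Y=1, X=3, W=1, Z=2) weight 1/160
  (Y=2, X=0, W=2, Z=1) weight 1/800
  (Y=3, X=0, W=1, Z=2) weight 1/128
  … 6 more
Group by Y:
  weight(Y=0) = 1/80
  weight(Y=1) = 1/32
  weight(Y=2) = 1/80
  weight(Y=3) = 1/32
Total weight = 1/80 + 1/32 + 1/80 + 1/32 = 7/80
P(Y=0 | obs) = 1/80 / 7/80 = 1/7
P(Y=1 | obs) = 1/32 / 7/80 = 5/14
P(Y=2 | obs) = 1/80 / 7/80 = 1/7
P(Y=3 | obs) = 1/32 / 7/80 = 5/14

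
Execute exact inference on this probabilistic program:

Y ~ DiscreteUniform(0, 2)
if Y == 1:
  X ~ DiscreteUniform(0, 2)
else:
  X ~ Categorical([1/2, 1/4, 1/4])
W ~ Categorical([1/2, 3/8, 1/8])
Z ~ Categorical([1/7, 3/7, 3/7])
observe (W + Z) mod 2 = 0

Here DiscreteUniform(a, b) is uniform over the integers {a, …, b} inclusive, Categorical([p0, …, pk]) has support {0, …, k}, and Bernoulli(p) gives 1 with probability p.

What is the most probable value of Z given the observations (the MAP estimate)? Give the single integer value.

Enumerate traces; 45 have nonzero weight after conditioning:
  (Y=0, X=0, W=0, Z=0) weight 1/84
  (Y=0, X=0, W=0, Z=2) weight 1/28
  (Y=0, X=0, W=1, Z=1) weight 3/112
  (Y=0, X=0, W=2, Z=0) weight 1/336
  (Y=0, X=0, W=2, Z=2) weight 1/112
  (Y=0, X=1, W=0, Z=0) weight 1/168
  (Y=0, X=1, W=0, Z=2) weight 1/56
  (Y=0, X=1, W=1, Z=1) weight 3/224
  … 37 more
Group by Z:
  weight(Z=0) = 5/56
  weight(Z=1) = 9/56
  weight(Z=2) = 15/56
Total weight = 5/56 + 9/56 + 15/56 = 29/56
P(Z=0 | obs) = 5/56 / 29/56 = 5/29
P(Z=1 | obs) = 9/56 / 29/56 = 9/29
P(Z=2 | obs) = 15/56 / 29/56 = 15/29
argmax = 2

argmax_v P(Z = v | obs) = 2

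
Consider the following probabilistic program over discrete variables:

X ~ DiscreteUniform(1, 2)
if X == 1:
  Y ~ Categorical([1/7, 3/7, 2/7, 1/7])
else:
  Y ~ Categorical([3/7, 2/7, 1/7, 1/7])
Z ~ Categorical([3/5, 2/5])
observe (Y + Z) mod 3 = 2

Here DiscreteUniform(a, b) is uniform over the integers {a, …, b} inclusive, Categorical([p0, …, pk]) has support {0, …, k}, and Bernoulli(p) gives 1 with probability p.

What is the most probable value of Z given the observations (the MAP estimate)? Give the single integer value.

Enumerate traces; 4 have nonzero weight after conditioning:
  (X=1, Y=1, Z=1) weight 3/35
  (X=1, Y=2, Z=0) weight 3/35
  (X=2, Y=1, Z=1) weight 2/35
  (X=2, Y=2, Z=0) weight 3/70
Group by Z:
  weight(Z=0) = 9/70
  weight(Z=1) = 1/7
Total weight = 9/70 + 1/7 = 19/70
P(Z=0 | obs) = 9/70 / 19/70 = 9/19
P(Z=1 | obs) = 1/7 / 19/70 = 10/19
argmax = 1

argmax_v P(Z = v | obs) = 1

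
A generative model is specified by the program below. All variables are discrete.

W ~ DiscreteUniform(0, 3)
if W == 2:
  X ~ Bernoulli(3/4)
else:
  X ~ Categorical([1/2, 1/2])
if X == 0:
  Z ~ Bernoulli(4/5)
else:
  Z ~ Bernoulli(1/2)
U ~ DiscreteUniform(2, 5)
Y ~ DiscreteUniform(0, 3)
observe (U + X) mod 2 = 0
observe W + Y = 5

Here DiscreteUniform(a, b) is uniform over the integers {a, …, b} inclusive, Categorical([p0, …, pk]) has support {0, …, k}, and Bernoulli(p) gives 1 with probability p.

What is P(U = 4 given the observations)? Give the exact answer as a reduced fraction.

Enumerate traces; 16 have nonzero weight after conditioning:
  (W=2, X=0, Z=0, U=2, Y=3) weight 1/1280
  (W=2, X=0, Z=0, U=4, Y=3) weight 1/1280
  (W=2, X=0, Z=1, U=2, Y=3) weight 1/320
  (W=2, X=0, Z=1, U=4, Y=3) weight 1/320
  (W=2, X=1, Z=0, U=3, Y=3) weight 3/512
  (W=2, X=1, Z=0, U=5, Y=3) weight 3/512
  (W=2, X=1, Z=1, U=3, Y=3) weight 3/512
  (W=2, X=1, Z=1, U=5, Y=3) weight 3/512
  … 8 more
Group by U:
  weight(U=2) = 3/256
  weight(U=3) = 5/256
  weight(U=4) = 3/256
  weight(U=5) = 5/256
Total weight = 3/256 + 5/256 + 3/256 + 5/256 = 1/16
P(U=2 | obs) = 3/256 / 1/16 = 3/16
P(U=3 | obs) = 5/256 / 1/16 = 5/16
P(U=4 | obs) = 3/256 / 1/16 = 3/16
P(U=5 | obs) = 5/256 / 1/16 = 5/16

P(U = 4 | obs) = 3/16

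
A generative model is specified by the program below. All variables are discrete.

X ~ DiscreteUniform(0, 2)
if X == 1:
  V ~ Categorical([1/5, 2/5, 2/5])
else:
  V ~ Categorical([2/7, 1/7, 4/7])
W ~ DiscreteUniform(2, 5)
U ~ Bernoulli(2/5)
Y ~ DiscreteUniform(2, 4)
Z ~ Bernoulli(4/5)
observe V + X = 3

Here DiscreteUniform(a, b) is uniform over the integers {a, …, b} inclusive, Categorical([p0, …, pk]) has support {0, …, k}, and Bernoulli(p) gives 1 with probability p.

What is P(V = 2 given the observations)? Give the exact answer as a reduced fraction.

P(V = 2 | obs) = 14/19

Enumerate traces; 96 have nonzero weight after conditioning:
  (X=1, V=2, W=2, U=0, Y=2, Z=0) weight 1/750
  (X=1, V=2, W=2, U=0, Y=2, Z=1) weight 2/375
  (X=1, V=2, W=2, U=0, Y=3, Z=0) weight 1/750
  (X=1, V=2, W=2, U=0, Y=3, Z=1) weight 2/375
  (X=1, V=2, W=2, U=0, Y=4, Z=0) weight 1/750
  (X=1, V=2, W=2, U=0, Y=4, Z=1) weight 2/375
  (X=1, V=2, W=2, U=1, Y=2, Z=0) weight 1/1125
  (X=1, V=2, W=2, U=1, Y=2, Z=1) weight 4/1125
  (X=2, V=1, W=2, U=0, Y=2, Z=0) weight 1/2100
  … 87 more
Group by V:
  weight(V=1) = 1/21
  weight(V=2) = 2/15
Total weight = 1/21 + 2/15 = 19/105
P(V=1 | obs) = 1/21 / 19/105 = 5/19
P(V=2 | obs) = 2/15 / 19/105 = 14/19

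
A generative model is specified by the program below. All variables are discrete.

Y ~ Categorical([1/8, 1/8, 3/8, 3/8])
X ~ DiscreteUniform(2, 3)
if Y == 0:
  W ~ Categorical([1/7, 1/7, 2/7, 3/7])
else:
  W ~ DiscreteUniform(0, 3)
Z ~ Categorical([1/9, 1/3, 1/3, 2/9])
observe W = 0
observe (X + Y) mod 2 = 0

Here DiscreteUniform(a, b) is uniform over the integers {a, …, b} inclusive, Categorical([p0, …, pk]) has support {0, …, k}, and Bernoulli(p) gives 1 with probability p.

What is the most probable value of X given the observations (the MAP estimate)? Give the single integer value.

Enumerate traces; 16 have nonzero weight after conditioning:
  (Y=0, X=2, W=0, Z=0) weight 1/1008
  (Y=0, X=2, W=0, Z=1) weight 1/336
  (Y=0, X=2, W=0, Z=2) weight 1/336
  (Y=0, X=2, W=0, Z=3) weight 1/504
  (Y=1, X=3, W=0, Z=0) weight 1/576
  (Y=1, X=3, W=0, Z=1) weight 1/192
  (Y=1, X=3, W=0, Z=2) weight 1/192
  (Y=1, X=3, W=0, Z=3) weight 1/288
  … 8 more
Group by X:
  weight(X=2) = 25/448
  weight(X=3) = 1/16
Total weight = 25/448 + 1/16 = 53/448
P(X=2 | obs) = 25/448 / 53/448 = 25/53
P(X=3 | obs) = 1/16 / 53/448 = 28/53
argmax = 3

argmax_v P(X = v | obs) = 3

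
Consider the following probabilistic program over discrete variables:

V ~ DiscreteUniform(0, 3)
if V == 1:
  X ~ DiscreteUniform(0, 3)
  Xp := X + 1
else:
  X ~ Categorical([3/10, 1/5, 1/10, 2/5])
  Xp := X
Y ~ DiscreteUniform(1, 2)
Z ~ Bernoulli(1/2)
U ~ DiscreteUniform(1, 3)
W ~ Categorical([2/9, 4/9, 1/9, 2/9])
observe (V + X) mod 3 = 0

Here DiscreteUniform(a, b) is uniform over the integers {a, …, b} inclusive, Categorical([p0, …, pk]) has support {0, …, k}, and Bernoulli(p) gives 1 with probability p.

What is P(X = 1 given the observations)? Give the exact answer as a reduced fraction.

P(X = 1 | obs) = 4/37

Enumerate traces; 288 have nonzero weight after conditioning:
  (V=0, X=0, Y=1, Z=0, U=1, W=0) weight 1/720
  (V=0, X=0, Y=1, Z=0, U=1, W=1) weight 1/360
  (V=0, X=0, Y=1, Z=0, U=1, W=2) weight 1/1440
  (V=0, X=0, Y=1, Z=0, U=1, W=3) weight 1/720
  (V=0, X=0, Y=1, Z=0, U=2, W=0) weight 1/720
  (V=0, X=0, Y=1, Z=0, U=2, W=1) weight 1/360
  (V=0, X=0, Y=1, Z=0, U=2, W=2) weight 1/1440
  (V=0, X=0, Y=1, Z=0, U=2, W=3) weight 1/720
  (V=0, X=3, Y=1, Z=0, U=1, W=0) weight 1/540
  (V=1, X=2, Y=1, Z=0, U=1, W=0) weight 1/864
  … 278 more
Group by X:
  weight(X=0) = 3/20
  weight(X=1) = 1/20
  weight(X=2) = 1/16
  weight(X=3) = 1/5
Total weight = 3/20 + 1/20 + 1/16 + 1/5 = 37/80
P(X=0 | obs) = 3/20 / 37/80 = 12/37
P(X=1 | obs) = 1/20 / 37/80 = 4/37
P(X=2 | obs) = 1/16 / 37/80 = 5/37
P(X=3 | obs) = 1/5 / 37/80 = 16/37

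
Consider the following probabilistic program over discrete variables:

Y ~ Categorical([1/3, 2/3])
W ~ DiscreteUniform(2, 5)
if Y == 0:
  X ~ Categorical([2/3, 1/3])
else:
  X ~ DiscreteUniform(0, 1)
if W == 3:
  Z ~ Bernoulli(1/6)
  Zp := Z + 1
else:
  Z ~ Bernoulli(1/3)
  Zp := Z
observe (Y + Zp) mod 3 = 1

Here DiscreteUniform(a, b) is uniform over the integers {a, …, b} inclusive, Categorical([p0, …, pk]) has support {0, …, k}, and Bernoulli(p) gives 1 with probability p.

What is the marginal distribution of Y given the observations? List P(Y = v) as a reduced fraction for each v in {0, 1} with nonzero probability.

Enumerate traces; 14 have nonzero weight after conditioning:
  (Y=0, W=2, X=0, Z=1) weight 1/54
  (Y=0, W=2, X=1, Z=1) weight 1/108
  (Y=0, W=3, X=0, Z=0) weight 5/108
  (Y=0, W=3, X=1, Z=0) weight 5/216
  (Y=0, W=4, X=0, Z=1) weight 1/54
  (Y=0, W=4, X=1, Z=1) weight 1/108
  (Y=0, W=5, X=0, Z=1) weight 1/54
  (Y=0, W=5, X=1, Z=1) weight 1/108
  (Y=1, W=2, X=0, Z=0) weight 1/18
  … 5 more
Group by Y:
  weight(Y=0) = 11/72
  weight(Y=1) = 1/3
Total weight = 11/72 + 1/3 = 35/72
P(Y=0 | obs) = 11/72 / 35/72 = 11/35
P(Y=1 | obs) = 1/3 / 35/72 = 24/35

P(Y=0) = 11/35, P(Y=1) = 24/35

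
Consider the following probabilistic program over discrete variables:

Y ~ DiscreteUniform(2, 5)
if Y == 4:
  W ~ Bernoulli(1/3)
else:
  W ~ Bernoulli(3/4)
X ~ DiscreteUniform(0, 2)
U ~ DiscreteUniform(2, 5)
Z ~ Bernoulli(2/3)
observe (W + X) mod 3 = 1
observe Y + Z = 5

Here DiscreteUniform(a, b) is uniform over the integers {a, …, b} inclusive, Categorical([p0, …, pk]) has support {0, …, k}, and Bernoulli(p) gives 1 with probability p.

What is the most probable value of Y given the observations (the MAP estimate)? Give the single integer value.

Enumerate traces; 16 have nonzero weight after conditioning:
  (Y=4, W=0, X=1, U=2, Z=1) weight 1/108
  (Y=4, W=0, X=1, U=3, Z=1) weight 1/108
  (Y=4, W=0, X=1, U=4, Z=1) weight 1/108
  (Y=4, W=0, X=1, U=5, Z=1) weight 1/108
  (Y=4, W=1, X=0, U=2, Z=1) weight 1/216
  (Y=4, W=1, X=0, U=3, Z=1) weight 1/216
  (Y=4, W=1, X=0, U=4, Z=1) weight 1/216
  (Y=4, W=1, X=0, U=5, Z=1) weight 1/216
  (Y=5, W=0, X=1, U=2, Z=0) weight 1/576
  … 7 more
Group by Y:
  weight(Y=4) = 1/18
  weight(Y=5) = 1/36
Total weight = 1/18 + 1/36 = 1/12
P(Y=4 | obs) = 1/18 / 1/12 = 2/3
P(Y=5 | obs) = 1/36 / 1/12 = 1/3
argmax = 4

argmax_v P(Y = v | obs) = 4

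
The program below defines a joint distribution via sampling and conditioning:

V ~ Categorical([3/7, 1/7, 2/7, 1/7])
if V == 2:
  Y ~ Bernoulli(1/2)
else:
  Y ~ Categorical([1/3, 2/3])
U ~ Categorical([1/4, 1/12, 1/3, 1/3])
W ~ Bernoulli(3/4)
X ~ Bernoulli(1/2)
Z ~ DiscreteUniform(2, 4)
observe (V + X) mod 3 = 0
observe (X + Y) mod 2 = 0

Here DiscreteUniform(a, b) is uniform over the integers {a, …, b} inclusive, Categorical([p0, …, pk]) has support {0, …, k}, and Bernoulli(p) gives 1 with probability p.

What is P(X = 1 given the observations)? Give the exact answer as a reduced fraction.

Enumerate traces; 72 have nonzero weight after conditioning:
  (V=0, Y=0, U=0, W=0, X=0, Z=2) weight 1/672
  (V=0, Y=0, U=0, W=0, X=0, Z=3) weight 1/672
  (V=0, Y=0, U=0, W=0, X=0, Z=4) weight 1/672
  (V=0, Y=0, U=0, W=1, X=0, Z=2) weight 1/224
  (V=0, Y=0, U=0, W=1, X=0, Z=3) weight 1/224
  (V=0, Y=0, U=0, W=1, X=0, Z=4) weight 1/224
  (V=0, Y=0, U=1, W=0, X=0, Z=2) weight 1/2016
  (V=0, Y=0, U=1, W=0, X=0, Z=3) weight 1/2016
  (V=2, Y=1, U=0, W=0, X=1, Z=2) weight 1/672
  … 63 more
Group by X:
  weight(X=0) = 2/21
  weight(X=1) = 1/14
Total weight = 2/21 + 1/14 = 1/6
P(X=0 | obs) = 2/21 / 1/6 = 4/7
P(X=1 | obs) = 1/14 / 1/6 = 3/7

P(X = 1 | obs) = 3/7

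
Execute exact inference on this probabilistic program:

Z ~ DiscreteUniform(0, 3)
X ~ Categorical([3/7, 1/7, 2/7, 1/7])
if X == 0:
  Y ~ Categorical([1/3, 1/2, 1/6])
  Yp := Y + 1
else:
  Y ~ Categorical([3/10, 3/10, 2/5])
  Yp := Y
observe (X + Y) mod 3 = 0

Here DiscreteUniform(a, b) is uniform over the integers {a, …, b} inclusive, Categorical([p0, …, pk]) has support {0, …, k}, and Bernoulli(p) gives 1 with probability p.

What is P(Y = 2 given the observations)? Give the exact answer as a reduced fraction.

Enumerate traces; 16 have nonzero weight after conditioning:
  (Z=0, X=0, Y=0) weight 1/28
  (Z=0, X=1, Y=2) weight 1/70
  (Z=0, X=2, Y=1) weight 3/140
  (Z=0, X=3, Y=0) weight 3/280
  (Z=1, X=0, Y=0) weight 1/28
  (Z=1, X=1, Y=2) weight 1/70
  (Z=1, X=2, Y=1) weight 3/140
  (Z=1, X=3, Y=0) weight 3/280
  … 8 more
Group by Y:
  weight(Y=0) = 13/70
  weight(Y=1) = 3/35
  weight(Y=2) = 2/35
Total weight = 13/70 + 3/35 + 2/35 = 23/70
P(Y=0 | obs) = 13/70 / 23/70 = 13/23
P(Y=1 | obs) = 3/35 / 23/70 = 6/23
P(Y=2 | obs) = 2/35 / 23/70 = 4/23

P(Y = 2 | obs) = 4/23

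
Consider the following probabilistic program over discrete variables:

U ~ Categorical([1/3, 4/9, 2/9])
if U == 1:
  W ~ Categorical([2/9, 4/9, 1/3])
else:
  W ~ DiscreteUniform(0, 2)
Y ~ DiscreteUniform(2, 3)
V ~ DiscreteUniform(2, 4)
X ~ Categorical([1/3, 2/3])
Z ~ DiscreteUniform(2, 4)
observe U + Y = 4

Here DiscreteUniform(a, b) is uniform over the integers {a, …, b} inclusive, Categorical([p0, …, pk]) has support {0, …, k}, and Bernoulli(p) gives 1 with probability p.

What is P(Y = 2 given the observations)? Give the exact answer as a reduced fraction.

P(Y = 2 | obs) = 1/3

Enumerate traces; 108 have nonzero weight after conditioning:
  (U=1, W=0, Y=3, V=2, X=0, Z=2) weight 4/2187
  (U=1, W=0, Y=3, V=2, X=0, Z=3) weight 4/2187
  (U=1, W=0, Y=3, V=2, X=0, Z=4) weight 4/2187
  (U=1, W=0, Y=3, V=2, X=1, Z=2) weight 8/2187
  (U=1, W=0, Y=3, V=2, X=1, Z=3) weight 8/2187
  (U=1, W=0, Y=3, V=2, X=1, Z=4) weight 8/2187
  (U=1, W=0, Y=3, V=3, X=0, Z=2) weight 4/2187
  (U=1, W=0, Y=3, V=3, X=0, Z=3) weight 4/2187
  (U=2, W=0, Y=2, V=2, X=0, Z=2) weight 1/729
  … 99 more
Group by Y:
  weight(Y=2) = 1/9
  weight(Y=3) = 2/9
Total weight = 1/9 + 2/9 = 1/3
P(Y=2 | obs) = 1/9 / 1/3 = 1/3
P(Y=3 | obs) = 2/9 / 1/3 = 2/3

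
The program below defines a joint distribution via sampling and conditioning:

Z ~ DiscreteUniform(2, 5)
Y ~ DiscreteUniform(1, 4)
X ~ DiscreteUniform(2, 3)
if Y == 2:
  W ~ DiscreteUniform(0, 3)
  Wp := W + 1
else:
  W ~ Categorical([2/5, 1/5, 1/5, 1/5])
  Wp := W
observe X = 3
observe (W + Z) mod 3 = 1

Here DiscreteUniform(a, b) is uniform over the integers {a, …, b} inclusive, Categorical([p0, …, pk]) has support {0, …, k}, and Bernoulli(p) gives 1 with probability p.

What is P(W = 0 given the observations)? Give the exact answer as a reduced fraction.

Enumerate traces; 20 have nonzero weight after conditioning:
  (Z=2, Y=1, X=3, W=2) weight 1/160
  (Z=2, Y=2, X=3, W=2) weight 1/128
  (Z=2, Y=3, X=3, W=2) weight 1/160
  (Z=2, Y=4, X=3, W=2) weight 1/160
  (Z=3, Y=1, X=3, W=1) weight 1/160
  (Z=3, Y=2, X=3, W=1) weight 1/128
  (Z=3, Y=3, X=3, W=1) weight 1/160
  (Z=3, Y=4, X=3, W=1) weight 1/160
  (Z=4, Y=1, X=3, W=0) weight 1/80
  (Z=4, Y=1, X=3, W=3) weight 1/160
  … 10 more
Group by W:
  weight(W=0) = 29/640
  weight(W=1) = 17/640
  weight(W=2) = 17/320
  weight(W=3) = 17/640
Total weight = 29/640 + 17/640 + 17/320 + 17/640 = 97/640
P(W=0 | obs) = 29/640 / 97/640 = 29/97
P(W=1 | obs) = 17/640 / 97/640 = 17/97
P(W=2 | obs) = 17/320 / 97/640 = 34/97
P(W=3 | obs) = 17/640 / 97/640 = 17/97

P(W = 0 | obs) = 29/97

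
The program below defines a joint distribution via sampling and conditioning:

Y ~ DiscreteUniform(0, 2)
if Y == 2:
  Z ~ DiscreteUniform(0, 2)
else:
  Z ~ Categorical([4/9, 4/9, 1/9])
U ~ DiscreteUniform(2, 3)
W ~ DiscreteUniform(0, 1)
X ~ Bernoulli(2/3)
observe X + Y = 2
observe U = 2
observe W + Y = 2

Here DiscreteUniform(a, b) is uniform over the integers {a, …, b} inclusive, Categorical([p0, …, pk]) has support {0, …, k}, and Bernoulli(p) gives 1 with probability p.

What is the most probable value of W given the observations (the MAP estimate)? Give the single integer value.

Enumerate traces; 6 have nonzero weight after conditioning:
  (Y=1, Z=0, U=2, W=1, X=1) weight 2/81
  (Y=1, Z=1, U=2, W=1, X=1) weight 2/81
  (Y=1, Z=2, U=2, W=1, X=1) weight 1/162
  (Y=2, Z=0, U=2, W=0, X=0) weight 1/108
  (Y=2, Z=1, U=2, W=0, X=0) weight 1/108
  (Y=2, Z=2, U=2, W=0, X=0) weight 1/108
Group by W:
  weight(W=0) = 1/36
  weight(W=1) = 1/18
Total weight = 1/36 + 1/18 = 1/12
P(W=0 | obs) = 1/36 / 1/12 = 1/3
P(W=1 | obs) = 1/18 / 1/12 = 2/3
argmax = 1

argmax_v P(W = v | obs) = 1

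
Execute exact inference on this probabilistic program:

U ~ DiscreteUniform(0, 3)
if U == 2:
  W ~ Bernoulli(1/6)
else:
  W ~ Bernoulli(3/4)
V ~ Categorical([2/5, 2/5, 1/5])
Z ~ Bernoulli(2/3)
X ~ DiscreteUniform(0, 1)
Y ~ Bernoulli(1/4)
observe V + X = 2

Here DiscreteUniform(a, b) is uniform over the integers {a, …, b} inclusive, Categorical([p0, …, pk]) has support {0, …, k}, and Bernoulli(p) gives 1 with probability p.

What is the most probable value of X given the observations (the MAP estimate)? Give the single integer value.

Enumerate traces; 64 have nonzero weight after conditioning:
  (U=0, W=0, V=1, Z=0, X=1, Y=0) weight 1/320
  (U=0, W=0, V=1, Z=0, X=1, Y=1) weight 1/960
  (U=0, W=0, V=1, Z=1, X=1, Y=0) weight 1/160
  (U=0, W=0, V=1, Z=1, X=1, Y=1) weight 1/480
  (U=0, W=0, V=2, Z=0, X=0, Y=0) weight 1/640
  (U=0, W=0, V=2, Z=0, X=0, Y=1) weight 1/1920
  (U=0, W=0, V=2, Z=1, X=0, Y=0) weight 1/320
  (U=0, W=0, V=2, Z=1, X=0, Y=1) weight 1/960
  … 56 more
Group by X:
  weight(X=0) = 1/10
  weight(X=1) = 1/5
Total weight = 1/10 + 1/5 = 3/10
P(X=0 | obs) = 1/10 / 3/10 = 1/3
P(X=1 | obs) = 1/5 / 3/10 = 2/3
argmax = 1

argmax_v P(X = v | obs) = 1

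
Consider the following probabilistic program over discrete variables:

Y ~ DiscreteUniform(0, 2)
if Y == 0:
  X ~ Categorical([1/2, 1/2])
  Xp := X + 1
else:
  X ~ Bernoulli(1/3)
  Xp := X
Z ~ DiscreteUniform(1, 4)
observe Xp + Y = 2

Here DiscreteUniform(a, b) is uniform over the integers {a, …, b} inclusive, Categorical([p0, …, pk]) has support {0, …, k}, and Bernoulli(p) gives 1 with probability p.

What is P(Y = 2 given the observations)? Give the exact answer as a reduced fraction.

P(Y = 2 | obs) = 4/9

Enumerate traces; 12 have nonzero weight after conditioning:
  (Y=0, X=1, Z=1) weight 1/24
  (Y=0, X=1, Z=2) weight 1/24
  (Y=0, X=1, Z=3) weight 1/24
  (Y=0, X=1, Z=4) weight 1/24
  (Y=1, X=1, Z=1) weight 1/36
  (Y=1, X=1, Z=2) weight 1/36
  (Y=1, X=1, Z=3) weight 1/36
  (Y=1, X=1, Z=4) weight 1/36
  (Y=2, X=0, Z=1) weight 1/18
  … 3 more
Group by Y:
  weight(Y=0) = 1/6
  weight(Y=1) = 1/9
  weight(Y=2) = 2/9
Total weight = 1/6 + 1/9 + 2/9 = 1/2
P(Y=0 | obs) = 1/6 / 1/2 = 1/3
P(Y=1 | obs) = 1/9 / 1/2 = 2/9
P(Y=2 | obs) = 2/9 / 1/2 = 4/9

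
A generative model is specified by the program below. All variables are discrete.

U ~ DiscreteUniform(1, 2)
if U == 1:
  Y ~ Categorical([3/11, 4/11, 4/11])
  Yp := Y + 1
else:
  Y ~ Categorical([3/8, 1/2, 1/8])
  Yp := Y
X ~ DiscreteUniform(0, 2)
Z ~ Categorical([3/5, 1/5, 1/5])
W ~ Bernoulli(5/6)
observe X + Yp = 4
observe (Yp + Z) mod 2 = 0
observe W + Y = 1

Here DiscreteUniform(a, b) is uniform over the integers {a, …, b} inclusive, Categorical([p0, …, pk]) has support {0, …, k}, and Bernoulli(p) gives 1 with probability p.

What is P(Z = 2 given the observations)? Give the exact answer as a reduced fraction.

P(Z = 2 | obs) = 1/4

Enumerate traces; 2 have nonzero weight after conditioning:
  (U=1, Y=1, X=2, Z=0, W=0) weight 1/165
  (U=1, Y=1, X=2, Z=2, W=0) weight 1/495
Group by Z:
  weight(Z=0) = 1/165
  weight(Z=2) = 1/495
Total weight = 1/165 + 1/495 = 4/495
P(Z=0 | obs) = 1/165 / 4/495 = 3/4
P(Z=2 | obs) = 1/495 / 4/495 = 1/4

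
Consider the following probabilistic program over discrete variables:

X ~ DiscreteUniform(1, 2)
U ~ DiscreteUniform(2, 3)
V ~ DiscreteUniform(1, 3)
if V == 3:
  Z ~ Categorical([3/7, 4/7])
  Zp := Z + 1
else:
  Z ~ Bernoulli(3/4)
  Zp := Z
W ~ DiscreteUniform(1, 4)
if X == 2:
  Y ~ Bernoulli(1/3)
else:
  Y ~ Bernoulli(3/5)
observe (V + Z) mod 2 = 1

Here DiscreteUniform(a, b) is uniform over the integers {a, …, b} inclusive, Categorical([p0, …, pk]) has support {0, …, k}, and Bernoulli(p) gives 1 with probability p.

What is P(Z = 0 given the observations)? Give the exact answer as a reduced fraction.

Enumerate traces; 96 have nonzero weight after conditioning:
  (X=1, U=2, V=1, Z=0, W=1, Y=0) weight 1/480
  (X=1, U=2, V=1, Z=0, W=1, Y=1) weight 1/320
  (X=1, U=2, V=1, Z=0, W=2, Y=0) weight 1/480
  (X=1, U=2, V=1, Z=0, W=2, Y=1) weight 1/320
  (X=1, U=2, V=1, Z=0, W=3, Y=0) weight 1/480
  (X=1, U=2, V=1, Z=0, W=3, Y=1) weight 1/320
  (X=1, U=2, V=1, Z=0, W=4, Y=0) weight 1/480
  (X=1, U=2, V=1, Z=0, W=4, Y=1) weight 1/320
  (X=1, U=2, V=2, Z=1, W=1, Y=0) weight 1/160
  … 87 more
Group by Z:
  weight(Z=0) = 19/84
  weight(Z=1) = 1/4
Total weight = 19/84 + 1/4 = 10/21
P(Z=0 | obs) = 19/84 / 10/21 = 19/40
P(Z=1 | obs) = 1/4 / 10/21 = 21/40

P(Z = 0 | obs) = 19/40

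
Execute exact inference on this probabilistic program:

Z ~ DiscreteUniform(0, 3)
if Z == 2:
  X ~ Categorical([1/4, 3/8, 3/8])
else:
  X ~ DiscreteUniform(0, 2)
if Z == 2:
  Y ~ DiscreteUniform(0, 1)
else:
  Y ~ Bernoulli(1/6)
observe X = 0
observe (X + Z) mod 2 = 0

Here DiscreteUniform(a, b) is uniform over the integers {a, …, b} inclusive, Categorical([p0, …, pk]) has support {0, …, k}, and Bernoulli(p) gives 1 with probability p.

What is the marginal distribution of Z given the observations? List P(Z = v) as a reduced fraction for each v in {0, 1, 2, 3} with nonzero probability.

Enumerate traces; 4 have nonzero weight after conditioning:
  (Z=0, X=0, Y=0) weight 5/72
  (Z=0, X=0, Y=1) weight 1/72
  (Z=2, X=0, Y=0) weight 1/32
  (Z=2, X=0, Y=1) weight 1/32
Group by Z:
  weight(Z=0) = 1/12
  weight(Z=2) = 1/16
Total weight = 1/12 + 1/16 = 7/48
P(Z=0 | obs) = 1/12 / 7/48 = 4/7
P(Z=2 | obs) = 1/16 / 7/48 = 3/7

P(Z=0) = 4/7, P(Z=2) = 3/7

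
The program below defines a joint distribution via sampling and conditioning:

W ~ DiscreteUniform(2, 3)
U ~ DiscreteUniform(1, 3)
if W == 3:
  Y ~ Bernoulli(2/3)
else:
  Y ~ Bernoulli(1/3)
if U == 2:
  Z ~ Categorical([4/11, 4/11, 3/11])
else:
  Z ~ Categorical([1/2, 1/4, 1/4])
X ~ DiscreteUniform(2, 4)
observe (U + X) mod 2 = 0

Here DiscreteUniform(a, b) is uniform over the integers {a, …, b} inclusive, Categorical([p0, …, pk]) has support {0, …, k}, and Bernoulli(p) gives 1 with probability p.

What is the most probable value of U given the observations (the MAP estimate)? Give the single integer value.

Enumerate traces; 48 have nonzero weight after conditioning:
  (W=2, U=1, Y=0, Z=0, X=3) weight 1/54
  (W=2, U=1, Y=0, Z=1, X=3) weight 1/108
  (W=2, U=1, Y=0, Z=2, X=3) weight 1/108
  (W=2, U=1, Y=1, Z=0, X=3) weight 1/108
  (W=2, U=1, Y=1, Z=1, X=3) weight 1/216
  (W=2, U=1, Y=1, Z=2, X=3) weight 1/216
  (W=2, U=2, Y=0, Z=0, X=2) weight 4/297
  (W=2, U=2, Y=0, Z=0, X=4) weight 4/297
  (W=2, U=3, Y=0, Z=0, X=3) weight 1/54
  … 39 more
Group by U:
  weight(U=1) = 1/9
  weight(U=2) = 2/9
  weight(U=3) = 1/9
Total weight = 1/9 + 2/9 + 1/9 = 4/9
P(U=1 | obs) = 1/9 / 4/9 = 1/4
P(U=2 | obs) = 2/9 / 4/9 = 1/2
P(U=3 | obs) = 1/9 / 4/9 = 1/4
argmax = 2

argmax_v P(U = v | obs) = 2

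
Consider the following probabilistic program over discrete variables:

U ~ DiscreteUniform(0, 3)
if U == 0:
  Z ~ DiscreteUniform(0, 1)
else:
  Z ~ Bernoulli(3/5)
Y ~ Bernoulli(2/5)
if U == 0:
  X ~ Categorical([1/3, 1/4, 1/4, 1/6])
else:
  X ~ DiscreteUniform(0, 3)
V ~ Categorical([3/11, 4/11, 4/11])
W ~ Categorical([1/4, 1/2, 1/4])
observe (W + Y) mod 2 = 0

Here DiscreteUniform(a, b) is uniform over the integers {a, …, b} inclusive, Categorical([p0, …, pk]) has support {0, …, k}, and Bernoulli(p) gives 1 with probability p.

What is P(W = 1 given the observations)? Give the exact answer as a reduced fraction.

P(W = 1 | obs) = 2/5

Enumerate traces; 288 have nonzero weight after conditioning:
  (U=0, Z=0, Y=0, X=0, V=0, W=0) weight 3/1760
  (U=0, Z=0, Y=0, X=0, V=0, W=2) weight 3/1760
  (U=0, Z=0, Y=0, X=0, V=1, W=0) weight 1/440
  (U=0, Z=0, Y=0, X=0, V=1, W=2) weight 1/440
  (U=0, Z=0, Y=0, X=0, V=2, W=0) weight 1/440
  (U=0, Z=0, Y=0, X=0, V=2, W=2) weight 1/440
  (U=0, Z=0, Y=0, X=1, V=0, W=0) weight 9/7040
  (U=0, Z=0, Y=0, X=1, V=0, W=2) weight 9/7040
  (U=0, Z=0, Y=1, X=0, V=0, W=1) weight 1/440
  … 279 more
Group by W:
  weight(W=0) = 3/20
  weight(W=1) = 1/5
  weight(W=2) = 3/20
Total weight = 3/20 + 1/5 + 3/20 = 1/2
P(W=0 | obs) = 3/20 / 1/2 = 3/10
P(W=1 | obs) = 1/5 / 1/2 = 2/5
P(W=2 | obs) = 3/20 / 1/2 = 3/10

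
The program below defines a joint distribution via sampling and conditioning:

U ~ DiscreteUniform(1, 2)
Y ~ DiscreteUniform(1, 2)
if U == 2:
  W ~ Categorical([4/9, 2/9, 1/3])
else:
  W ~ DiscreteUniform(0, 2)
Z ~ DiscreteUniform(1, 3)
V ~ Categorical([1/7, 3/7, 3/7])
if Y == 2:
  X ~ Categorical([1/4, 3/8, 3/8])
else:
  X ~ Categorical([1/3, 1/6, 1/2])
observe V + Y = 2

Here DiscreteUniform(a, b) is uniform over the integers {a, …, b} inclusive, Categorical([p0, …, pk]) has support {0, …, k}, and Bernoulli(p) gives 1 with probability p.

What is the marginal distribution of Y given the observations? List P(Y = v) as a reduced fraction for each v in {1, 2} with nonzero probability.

Enumerate traces; 108 have nonzero weight after conditioning:
  (U=1, Y=1, W=0, Z=1, V=1, X=0) weight 1/252
  (U=1, Y=1, W=0, Z=1, V=1, X=1) weight 1/504
  (U=1, Y=1, W=0, Z=1, V=1, X=2) weight 1/168
  (U=1, Y=1, W=0, Z=2, V=1, X=0) weight 1/252
  (U=1, Y=1, W=0, Z=2, V=1, X=1) weight 1/504
  (U=1, Y=1, W=0, Z=2, V=1, X=2) weight 1/168
  (U=1, Y=1, W=0, Z=3, V=1, X=0) weight 1/252
  (U=1, Y=1, W=0, Z=3, V=1, X=1) weight 1/504
  (U=1, Y=2, W=0, Z=1, V=0, X=0) weight 1/1008
  … 99 more
Group by Y:
  weight(Y=1) = 3/14
  weight(Y=2) = 1/14
Total weight = 3/14 + 1/14 = 2/7
P(Y=1 | obs) = 3/14 / 2/7 = 3/4
P(Y=2 | obs) = 1/14 / 2/7 = 1/4

P(Y=1) = 3/4, P(Y=2) = 1/4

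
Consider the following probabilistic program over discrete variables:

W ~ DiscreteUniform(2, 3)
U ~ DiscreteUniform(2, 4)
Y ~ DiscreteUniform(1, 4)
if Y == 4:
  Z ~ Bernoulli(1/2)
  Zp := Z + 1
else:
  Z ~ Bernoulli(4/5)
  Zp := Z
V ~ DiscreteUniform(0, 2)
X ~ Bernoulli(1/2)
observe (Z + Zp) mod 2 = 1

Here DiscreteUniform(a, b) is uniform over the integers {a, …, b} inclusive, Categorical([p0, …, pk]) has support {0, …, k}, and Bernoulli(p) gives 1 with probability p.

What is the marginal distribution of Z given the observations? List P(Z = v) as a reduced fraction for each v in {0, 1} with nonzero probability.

P(Z=0) = 1/2, P(Z=1) = 1/2

Enumerate traces; 72 have nonzero weight after conditioning:
  (W=2, U=2, Y=4, Z=0, V=0, X=0) weight 1/288
  (W=2, U=2, Y=4, Z=0, V=0, X=1) weight 1/288
  (W=2, U=2, Y=4, Z=0, V=1, X=0) weight 1/288
  (W=2, U=2, Y=4, Z=0, V=1, X=1) weight 1/288
  (W=2, U=2, Y=4, Z=0, V=2, X=0) weight 1/288
  (W=2, U=2, Y=4, Z=0, V=2, X=1) weight 1/288
  (W=2, U=2, Y=4, Z=1, V=0, X=0) weight 1/288
  (W=2, U=2, Y=4, Z=1, V=0, X=1) weight 1/288
  … 64 more
Group by Z:
  weight(Z=0) = 1/8
  weight(Z=1) = 1/8
Total weight = 1/8 + 1/8 = 1/4
P(Z=0 | obs) = 1/8 / 1/4 = 1/2
P(Z=1 | obs) = 1/8 / 1/4 = 1/2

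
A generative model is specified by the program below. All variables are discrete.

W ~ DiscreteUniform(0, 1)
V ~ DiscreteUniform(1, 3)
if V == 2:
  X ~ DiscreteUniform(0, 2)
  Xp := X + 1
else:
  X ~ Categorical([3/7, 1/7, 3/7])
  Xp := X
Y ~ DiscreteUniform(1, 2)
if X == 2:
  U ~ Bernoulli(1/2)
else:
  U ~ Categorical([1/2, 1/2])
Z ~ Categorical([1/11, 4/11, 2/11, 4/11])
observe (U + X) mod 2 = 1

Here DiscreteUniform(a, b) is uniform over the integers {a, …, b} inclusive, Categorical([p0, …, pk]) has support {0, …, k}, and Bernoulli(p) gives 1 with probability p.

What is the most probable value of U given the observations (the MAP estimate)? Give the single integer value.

argmax_v P(U = v | obs) = 1

Enumerate traces; 144 have nonzero weight after conditioning:
  (W=0, V=1, X=0, Y=1, U=1, Z=0) weight 1/616
  (W=0, V=1, X=0, Y=1, U=1, Z=1) weight 1/154
  (W=0, V=1, X=0, Y=1, U=1, Z=2) weight 1/308
  (W=0, V=1, X=0, Y=1, U=1, Z=3) weight 1/154
  (W=0, V=1, X=0, Y=2, U=1, Z=0) weight 1/616
  (W=0, V=1, X=0, Y=2, U=1, Z=1) weight 1/154
  (W=0, V=1, X=0, Y=2, U=1, Z=2) weight 1/308
  (W=0, V=1, X=0, Y=2, U=1, Z=3) weight 1/154
  (W=0, V=1, X=1, Y=1, U=0, Z=0) weight 1/1848
  … 135 more
Group by U:
  weight(U=0) = 13/126
  weight(U=1) = 25/63
Total weight = 13/126 + 25/63 = 1/2
P(U=0 | obs) = 13/126 / 1/2 = 13/63
P(U=1 | obs) = 25/63 / 1/2 = 50/63
argmax = 1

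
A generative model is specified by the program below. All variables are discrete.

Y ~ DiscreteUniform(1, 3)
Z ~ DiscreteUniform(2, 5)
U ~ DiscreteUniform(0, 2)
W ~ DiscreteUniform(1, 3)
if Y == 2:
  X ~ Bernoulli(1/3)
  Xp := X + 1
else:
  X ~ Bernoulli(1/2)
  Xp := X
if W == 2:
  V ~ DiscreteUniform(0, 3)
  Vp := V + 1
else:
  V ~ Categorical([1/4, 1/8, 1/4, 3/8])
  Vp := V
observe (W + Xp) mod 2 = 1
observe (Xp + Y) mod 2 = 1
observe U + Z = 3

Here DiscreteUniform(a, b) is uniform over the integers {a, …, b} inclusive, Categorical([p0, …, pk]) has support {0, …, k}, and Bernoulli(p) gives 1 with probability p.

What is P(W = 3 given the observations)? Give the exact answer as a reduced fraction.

Enumerate traces; 40 have nonzero weight after conditioning:
  (Y=1, Z=2, U=1, W=1, X=0, V=0) weight 1/864
  (Y=1, Z=2, U=1, W=1, X=0, V=1) weight 1/1728
  (Y=1, Z=2, U=1, W=1, X=0, V=2) weight 1/864
  (Y=1, Z=2, U=1, W=1, X=0, V=3) weight 1/576
  (Y=1, Z=2, U=1, W=3, X=0, V=0) weight 1/864
  (Y=1, Z=2, U=1, W=3, X=0, V=1) weight 1/1728
  (Y=1, Z=2, U=1, W=3, X=0, V=2) weight 1/864
  (Y=1, Z=2, U=1, W=3, X=0, V=3) weight 1/576
  (Y=2, Z=2, U=1, W=2, X=0, V=0) weight 1/648
  … 31 more
Group by W:
  weight(W=1) = 1/54
  weight(W=2) = 1/81
  weight(W=3) = 1/54
Total weight = 1/54 + 1/81 + 1/54 = 4/81
P(W=1 | obs) = 1/54 / 4/81 = 3/8
P(W=2 | obs) = 1/81 / 4/81 = 1/4
P(W=3 | obs) = 1/54 / 4/81 = 3/8

P(W = 3 | obs) = 3/8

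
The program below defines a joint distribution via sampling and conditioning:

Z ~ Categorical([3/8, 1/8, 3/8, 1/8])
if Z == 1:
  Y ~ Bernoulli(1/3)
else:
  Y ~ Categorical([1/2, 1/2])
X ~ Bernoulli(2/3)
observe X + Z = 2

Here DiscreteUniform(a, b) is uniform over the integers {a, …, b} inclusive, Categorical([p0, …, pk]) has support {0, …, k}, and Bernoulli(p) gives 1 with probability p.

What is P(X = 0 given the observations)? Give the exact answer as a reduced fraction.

P(X = 0 | obs) = 3/5

Enumerate traces; 4 have nonzero weight after conditioning:
  (Z=1, Y=0, X=1) weight 1/18
  (Z=1, Y=1, X=1) weight 1/36
  (Z=2, Y=0, X=0) weight 1/16
  (Z=2, Y=1, X=0) weight 1/16
Group by X:
  weight(X=0) = 1/8
  weight(X=1) = 1/12
Total weight = 1/8 + 1/12 = 5/24
P(X=0 | obs) = 1/8 / 5/24 = 3/5
P(X=1 | obs) = 1/12 / 5/24 = 2/5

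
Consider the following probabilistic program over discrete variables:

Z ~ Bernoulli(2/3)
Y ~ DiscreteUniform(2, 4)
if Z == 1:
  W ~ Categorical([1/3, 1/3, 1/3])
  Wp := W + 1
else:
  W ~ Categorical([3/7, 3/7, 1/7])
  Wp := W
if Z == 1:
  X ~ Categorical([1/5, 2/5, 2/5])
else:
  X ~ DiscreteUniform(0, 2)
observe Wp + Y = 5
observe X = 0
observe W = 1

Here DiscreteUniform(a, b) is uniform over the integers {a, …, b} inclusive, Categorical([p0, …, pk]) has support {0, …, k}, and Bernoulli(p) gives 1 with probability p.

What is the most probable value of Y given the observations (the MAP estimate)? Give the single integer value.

Enumerate traces; 2 have nonzero weight after conditioning:
  (Z=0, Y=4, W=1, X=0) weight 1/63
  (Z=1, Y=3, W=1, X=0) weight 2/135
Group by Y:
  weight(Y=3) = 2/135
  weight(Y=4) = 1/63
Total weight = 2/135 + 1/63 = 29/945
P(Y=3 | obs) = 2/135 / 29/945 = 14/29
P(Y=4 | obs) = 1/63 / 29/945 = 15/29
argmax = 4

argmax_v P(Y = v | obs) = 4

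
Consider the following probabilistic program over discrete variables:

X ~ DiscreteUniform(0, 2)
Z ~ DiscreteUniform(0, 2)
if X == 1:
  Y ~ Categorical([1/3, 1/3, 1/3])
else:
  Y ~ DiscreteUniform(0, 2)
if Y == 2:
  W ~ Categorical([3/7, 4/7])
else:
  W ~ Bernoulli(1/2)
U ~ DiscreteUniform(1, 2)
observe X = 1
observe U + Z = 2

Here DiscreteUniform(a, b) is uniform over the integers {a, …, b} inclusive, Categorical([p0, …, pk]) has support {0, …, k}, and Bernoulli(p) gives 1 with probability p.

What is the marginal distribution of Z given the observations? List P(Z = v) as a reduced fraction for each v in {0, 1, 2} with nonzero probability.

P(Z=0) = 1/2, P(Z=1) = 1/2

Enumerate traces; 12 have nonzero weight after conditioning:
  (X=1, Z=0, Y=0, W=0, U=2) weight 1/108
  (X=1, Z=0, Y=0, W=1, U=2) weight 1/108
  (X=1, Z=0, Y=1, W=0, U=2) weight 1/108
  (X=1, Z=0, Y=1, W=1, U=2) weight 1/108
  (X=1, Z=0, Y=2, W=0, U=2) weight 1/126
  (X=1, Z=0, Y=2, W=1, U=2) weight 2/189
  (X=1, Z=1, Y=0, W=0, U=1) weight 1/108
  (X=1, Z=1, Y=0, W=1, U=1) weight 1/108
  … 4 more
Group by Z:
  weight(Z=0) = 1/18
  weight(Z=1) = 1/18
Total weight = 1/18 + 1/18 = 1/9
P(Z=0 | obs) = 1/18 / 1/9 = 1/2
P(Z=1 | obs) = 1/18 / 1/9 = 1/2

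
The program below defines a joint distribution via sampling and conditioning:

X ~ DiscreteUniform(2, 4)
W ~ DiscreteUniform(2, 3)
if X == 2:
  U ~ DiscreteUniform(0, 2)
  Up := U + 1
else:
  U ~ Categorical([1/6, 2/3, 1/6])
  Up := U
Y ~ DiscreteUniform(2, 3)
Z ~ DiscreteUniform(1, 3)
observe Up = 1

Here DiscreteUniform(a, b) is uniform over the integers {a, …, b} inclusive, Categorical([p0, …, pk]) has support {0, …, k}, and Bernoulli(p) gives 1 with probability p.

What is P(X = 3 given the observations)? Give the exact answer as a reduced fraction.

P(X = 3 | obs) = 2/5

Enumerate traces; 36 have nonzero weight after conditioning:
  (X=2, W=2, U=0, Y=2, Z=1) weight 1/108
  (X=2, W=2, U=0, Y=2, Z=2) weight 1/108
  (X=2, W=2, U=0, Y=2, Z=3) weight 1/108
  (X=2, W=2, U=0, Y=3, Z=1) weight 1/108
  (X=2, W=2, U=0, Y=3, Z=2) weight 1/108
  (X=2, W=2, U=0, Y=3, Z=3) weight 1/108
  (X=2, W=3, U=0, Y=2, Z=1) weight 1/108
  (X=2, W=3, U=0, Y=2, Z=2) weight 1/108
  (X=3, W=2, U=1, Y=2, Z=1) weight 1/54
  (X=4, W=2, U=1, Y=2, Z=1) weight 1/54
  … 26 more
Group by X:
  weight(X=2) = 1/9
  weight(X=3) = 2/9
  weight(X=4) = 2/9
Total weight = 1/9 + 2/9 + 2/9 = 5/9
P(X=2 | obs) = 1/9 / 5/9 = 1/5
P(X=3 | obs) = 2/9 / 5/9 = 2/5
P(X=4 | obs) = 2/9 / 5/9 = 2/5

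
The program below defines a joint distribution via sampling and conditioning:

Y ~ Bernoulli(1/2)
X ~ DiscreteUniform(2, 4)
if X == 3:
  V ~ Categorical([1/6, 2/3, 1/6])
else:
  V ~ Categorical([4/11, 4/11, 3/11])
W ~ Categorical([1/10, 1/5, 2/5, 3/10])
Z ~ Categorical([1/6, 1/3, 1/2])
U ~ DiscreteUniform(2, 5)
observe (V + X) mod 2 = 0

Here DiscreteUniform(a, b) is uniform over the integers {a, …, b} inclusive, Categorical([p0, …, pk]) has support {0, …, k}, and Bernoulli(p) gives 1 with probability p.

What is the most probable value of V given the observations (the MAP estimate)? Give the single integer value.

argmax_v P(V = v | obs) = 0

Enumerate traces; 480 have nonzero weight after conditioning:
  (Y=0, X=2, V=0, W=0, Z=0, U=2) weight 1/3960
  (Y=0, X=2, V=0, W=0, Z=0, U=3) weight 1/3960
  (Y=0, X=2, V=0, W=0, Z=0, U=4) weight 1/3960
  (Y=0, X=2, V=0, W=0, Z=0, U=5) weight 1/3960
  (Y=0, X=2, V=0, W=0, Z=1, U=2) weight 1/1980
  (Y=0, X=2, V=0, W=0, Z=1, U=3) weight 1/1980
  (Y=0, X=2, V=0, W=0, Z=1, U=4) weight 1/1980
  (Y=0, X=2, V=0, W=0, Z=1, U=5) weight 1/1980
  (Y=0, X=2, V=2, W=0, Z=0, U=2) weight 1/5280
  (Y=0, X=3, V=1, W=0, Z=0, U=2) weight 1/2160
  … 470 more
Group by V:
  weight(V=0) = 8/33
  weight(V=1) = 2/9
  weight(V=2) = 2/11
Total weight = 8/33 + 2/9 + 2/11 = 64/99
P(V=0 | obs) = 8/33 / 64/99 = 3/8
P(V=1 | obs) = 2/9 / 64/99 = 11/32
P(V=2 | obs) = 2/11 / 64/99 = 9/32
argmax = 0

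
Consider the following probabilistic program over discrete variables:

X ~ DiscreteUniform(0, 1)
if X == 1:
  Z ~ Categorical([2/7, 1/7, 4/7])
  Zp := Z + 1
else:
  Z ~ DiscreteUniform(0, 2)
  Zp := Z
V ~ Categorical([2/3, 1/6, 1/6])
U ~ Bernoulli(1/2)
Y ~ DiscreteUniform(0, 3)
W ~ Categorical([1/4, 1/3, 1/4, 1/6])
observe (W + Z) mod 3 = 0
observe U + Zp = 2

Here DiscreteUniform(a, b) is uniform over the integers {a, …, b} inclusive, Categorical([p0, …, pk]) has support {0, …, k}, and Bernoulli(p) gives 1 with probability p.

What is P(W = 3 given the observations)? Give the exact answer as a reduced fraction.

Enumerate traces; 60 have nonzero weight after conditioning:
  (X=0, Z=1, V=0, U=1, Y=0, W=2) weight 1/288
  (X=0, Z=1, V=0, U=1, Y=1, W=2) weight 1/288
  (X=0, Z=1, V=0, U=1, Y=2, W=2) weight 1/288
  (X=0, Z=1, V=0, U=1, Y=3, W=2) weight 1/288
  (X=0, Z=1, V=1, U=1, Y=0, W=2) weight 1/1152
  (X=0, Z=1, V=1, U=1, Y=1, W=2) weight 1/1152
  (X=0, Z=1, V=1, U=1, Y=2, W=2) weight 1/1152
  (X=0, Z=1, V=1, U=1, Y=3, W=2) weight 1/1152
  (X=0, Z=2, V=0, U=0, Y=0, W=1) weight 1/216
  (X=1, Z=0, V=0, U=1, Y=0, W=0) weight 1/336
  … 50 more
Group by W:
  weight(W=0) = 1/56
  weight(W=1) = 1/36
  weight(W=2) = 5/168
  weight(W=3) = 1/84
Total weight = 1/56 + 1/36 + 5/168 + 1/84 = 11/126
P(W=0 | obs) = 1/56 / 11/126 = 9/44
P(W=1 | obs) = 1/36 / 11/126 = 7/22
P(W=2 | obs) = 5/168 / 11/126 = 15/44
P(W=3 | obs) = 1/84 / 11/126 = 3/22

P(W = 3 | obs) = 3/22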